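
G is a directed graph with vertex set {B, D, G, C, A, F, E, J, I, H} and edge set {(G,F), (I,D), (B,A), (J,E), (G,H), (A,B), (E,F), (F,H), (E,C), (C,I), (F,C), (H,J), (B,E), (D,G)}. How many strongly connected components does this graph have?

{C, D, E, F, G, H, I, J} are all mutually reachable — one SCC of size 8.
{A, B} are all mutually reachable — one SCC of size 2.
That gives 2 strongly connected components.

2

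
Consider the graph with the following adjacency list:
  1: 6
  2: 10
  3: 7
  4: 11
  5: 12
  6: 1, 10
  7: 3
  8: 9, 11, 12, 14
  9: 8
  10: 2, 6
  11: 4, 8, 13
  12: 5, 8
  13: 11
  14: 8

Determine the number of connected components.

Starting from 3 we can reach 3, 7. That is one component of size 2.
Starting from 1 we can reach 1, 2, 6, 10. That is one component of size 4.
Starting from 4 we can reach 4, 5, 8, 9, 11, 12, 13, 14. That is one component of size 8.
Total: 3 components.

3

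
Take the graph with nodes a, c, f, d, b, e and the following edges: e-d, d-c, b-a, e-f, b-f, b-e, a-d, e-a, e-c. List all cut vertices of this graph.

none

Removing f, for instance, still leaves 1 component. No single vertex removal increases the component count — the graph has no articulation points.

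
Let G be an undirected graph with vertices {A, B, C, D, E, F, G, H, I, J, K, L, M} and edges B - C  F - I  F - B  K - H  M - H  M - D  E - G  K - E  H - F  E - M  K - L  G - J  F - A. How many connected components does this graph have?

1

Starting from A we can reach A, B, C, D, E, F, G, H, I, J, K, L, M. That is one component of size 13.
Total: 1 component.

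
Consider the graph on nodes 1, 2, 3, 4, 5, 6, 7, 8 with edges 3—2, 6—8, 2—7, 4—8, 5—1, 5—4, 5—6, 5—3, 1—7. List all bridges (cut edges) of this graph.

none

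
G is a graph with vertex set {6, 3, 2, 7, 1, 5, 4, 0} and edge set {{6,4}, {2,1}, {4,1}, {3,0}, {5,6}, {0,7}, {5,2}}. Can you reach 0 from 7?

From 7 we can reach 0, 3, 7, which includes 0.

Yes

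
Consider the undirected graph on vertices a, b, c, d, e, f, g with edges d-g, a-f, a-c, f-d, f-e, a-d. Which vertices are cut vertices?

Removing a increases the component count from 2 to 3, so a is a cut vertex.
Removing d increases the component count from 2 to 3, so d is a cut vertex.
Removing f increases the component count from 2 to 3, so f is a cut vertex.
By contrast removing c leaves 2 components; it is not a cut vertex. No other vertex is a cut vertex either.

a, d, f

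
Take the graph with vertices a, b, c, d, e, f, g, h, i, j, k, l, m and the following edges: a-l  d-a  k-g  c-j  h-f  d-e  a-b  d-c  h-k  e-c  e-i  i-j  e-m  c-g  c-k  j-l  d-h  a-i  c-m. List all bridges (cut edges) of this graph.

The edges on the cycle d-e-c-j-l-a-d are not bridges since each lies on that cycle.
But removing a-b disconnects a from b; removing f-h disconnects f from h — these are bridges.

a-b, f-h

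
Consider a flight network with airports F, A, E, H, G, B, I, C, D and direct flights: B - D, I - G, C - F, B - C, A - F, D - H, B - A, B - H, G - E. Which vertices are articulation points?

B, G

Removing B increases the component count from 2 to 3, so B is a cut vertex.
Removing G increases the component count from 2 to 3, so G is a cut vertex.
By contrast removing C leaves 2 components; it is not a cut vertex. No other vertex is a cut vertex either.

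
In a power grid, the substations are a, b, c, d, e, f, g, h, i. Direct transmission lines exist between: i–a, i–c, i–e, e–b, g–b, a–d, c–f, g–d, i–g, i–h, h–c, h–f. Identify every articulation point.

i

Removing i increases the component count from 1 to 2, so i is a cut vertex.
By contrast removing e leaves 1 component; it is not a cut vertex. No other vertex is a cut vertex either.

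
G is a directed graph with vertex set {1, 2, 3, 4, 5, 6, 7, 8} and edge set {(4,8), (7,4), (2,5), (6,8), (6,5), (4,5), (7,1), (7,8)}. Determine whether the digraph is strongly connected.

There is no directed path from 4 to 6, so the graph is not strongly connected.

No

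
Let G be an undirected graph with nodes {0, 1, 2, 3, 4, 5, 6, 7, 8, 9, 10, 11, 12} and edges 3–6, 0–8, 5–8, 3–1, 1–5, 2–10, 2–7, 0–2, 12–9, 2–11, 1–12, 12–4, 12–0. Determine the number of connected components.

Starting from 0 we can reach 0, 1, 2, 3, 4, 5, 6, 7, 8, 9, 10, 11, 12. That is one component of size 13.
Total: 1 component.

1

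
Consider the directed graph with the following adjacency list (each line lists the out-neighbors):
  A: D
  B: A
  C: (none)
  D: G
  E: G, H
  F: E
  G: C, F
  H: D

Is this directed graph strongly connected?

There is no directed path from F to B, so the graph is not strongly connected.

No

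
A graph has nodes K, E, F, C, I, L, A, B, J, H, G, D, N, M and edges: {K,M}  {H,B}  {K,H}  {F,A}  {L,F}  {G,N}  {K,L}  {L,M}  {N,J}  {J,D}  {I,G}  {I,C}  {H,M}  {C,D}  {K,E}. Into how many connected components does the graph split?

2

Starting from C we can reach C, D, G, I, J, N. That is one component of size 6.
Starting from A we can reach A, B, E, F, H, K, L, M. That is one component of size 8.
Total: 2 components.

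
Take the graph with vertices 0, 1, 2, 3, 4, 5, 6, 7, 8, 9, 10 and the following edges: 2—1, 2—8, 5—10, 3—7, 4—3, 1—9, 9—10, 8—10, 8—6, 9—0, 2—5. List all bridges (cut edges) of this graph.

The edges on the cycle 2-8-10-9-1-2 are not bridges since each lies on that cycle.
But removing 4—3 disconnects 4 from 3; removing 6—8 disconnects 6 from 8; removing 9—0 disconnects 9 from 0; removing 3—7 disconnects 3 from 7 — these are bridges.

0-9, 3-4, 3-7, 6-8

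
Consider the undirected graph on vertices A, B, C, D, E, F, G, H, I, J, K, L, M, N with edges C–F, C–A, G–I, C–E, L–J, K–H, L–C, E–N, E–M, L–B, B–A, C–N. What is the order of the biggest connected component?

D is isolated — a component by itself.
Starting from H we can reach H, K. That is one component of size 2.
Starting from G we can reach G, I. That is one component of size 2.
Starting from A we can reach A, B, C, E, F, J, L, M, N. That is one component of size 9.
The largest has 9 vertices.

9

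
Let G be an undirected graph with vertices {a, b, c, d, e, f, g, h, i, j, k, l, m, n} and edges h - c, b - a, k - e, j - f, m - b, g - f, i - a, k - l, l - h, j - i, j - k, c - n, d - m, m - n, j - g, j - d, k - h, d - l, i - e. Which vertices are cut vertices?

j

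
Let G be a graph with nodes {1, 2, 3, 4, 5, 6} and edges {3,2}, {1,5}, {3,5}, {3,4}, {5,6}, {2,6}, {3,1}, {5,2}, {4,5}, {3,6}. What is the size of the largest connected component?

Starting from 1 we can reach 1, 2, 3, 4, 5, 6. That is one component of size 6.
The largest has 6 vertices.

6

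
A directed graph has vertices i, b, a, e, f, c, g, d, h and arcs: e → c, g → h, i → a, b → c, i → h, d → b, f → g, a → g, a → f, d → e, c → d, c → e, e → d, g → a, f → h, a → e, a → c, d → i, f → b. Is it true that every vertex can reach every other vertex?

There is no directed path from h to d, so the graph is not strongly connected.

No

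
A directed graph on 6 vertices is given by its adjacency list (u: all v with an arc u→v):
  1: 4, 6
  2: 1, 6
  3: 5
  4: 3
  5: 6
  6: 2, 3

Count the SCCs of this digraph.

1

{1, 2, 3, 4, 5, 6} are all mutually reachable — one SCC of size 6.
That gives 1 strongly connected component.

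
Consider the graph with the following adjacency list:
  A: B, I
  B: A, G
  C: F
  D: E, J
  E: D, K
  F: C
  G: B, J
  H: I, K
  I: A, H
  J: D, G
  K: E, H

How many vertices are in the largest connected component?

9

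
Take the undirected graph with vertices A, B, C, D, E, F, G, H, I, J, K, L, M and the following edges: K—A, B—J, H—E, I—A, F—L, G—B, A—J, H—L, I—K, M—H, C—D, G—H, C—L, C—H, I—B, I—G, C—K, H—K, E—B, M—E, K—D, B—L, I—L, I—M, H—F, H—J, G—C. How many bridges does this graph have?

The edges on the cycle I-M-H-F-L-C-G-I are not bridges since each lies on that cycle.
Every edge lies on some cycle, so there are no bridges.

0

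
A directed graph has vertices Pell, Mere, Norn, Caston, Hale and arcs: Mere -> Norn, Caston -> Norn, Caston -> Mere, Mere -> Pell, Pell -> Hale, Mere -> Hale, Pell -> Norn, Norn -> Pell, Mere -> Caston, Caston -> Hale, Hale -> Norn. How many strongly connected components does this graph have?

2

{Hale, Norn, Pell} are all mutually reachable — one SCC of size 3.
{Mere, Caston} are all mutually reachable — one SCC of size 2.
That gives 2 strongly connected components.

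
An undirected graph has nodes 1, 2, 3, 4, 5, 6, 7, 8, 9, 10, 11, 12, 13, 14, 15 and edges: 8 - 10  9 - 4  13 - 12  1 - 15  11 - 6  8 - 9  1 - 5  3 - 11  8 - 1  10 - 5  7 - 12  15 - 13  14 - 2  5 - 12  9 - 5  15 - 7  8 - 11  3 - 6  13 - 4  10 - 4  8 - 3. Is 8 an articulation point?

Yes

Deleting 8 raises the number of components from 2 to 3, so 8 is a cut vertex.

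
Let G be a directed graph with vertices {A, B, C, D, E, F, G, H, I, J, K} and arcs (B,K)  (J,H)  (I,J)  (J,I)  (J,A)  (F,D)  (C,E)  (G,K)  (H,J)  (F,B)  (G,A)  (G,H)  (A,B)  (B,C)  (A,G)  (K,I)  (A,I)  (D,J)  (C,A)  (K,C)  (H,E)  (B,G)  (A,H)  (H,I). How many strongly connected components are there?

{A, B, C, G, H, I, J, K} are all mutually reachable — one SCC of size 8.
{D} is an SCC by itself.
{F} is an SCC by itself.
{E} is an SCC by itself.
That gives 4 strongly connected components.

4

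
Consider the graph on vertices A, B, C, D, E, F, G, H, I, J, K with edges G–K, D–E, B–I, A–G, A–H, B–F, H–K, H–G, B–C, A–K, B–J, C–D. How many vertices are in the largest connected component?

Starting from A we can reach A, G, H, K. That is one component of size 4.
Starting from B we can reach B, C, D, E, F, I, J. That is one component of size 7.
The largest has 7 vertices.

7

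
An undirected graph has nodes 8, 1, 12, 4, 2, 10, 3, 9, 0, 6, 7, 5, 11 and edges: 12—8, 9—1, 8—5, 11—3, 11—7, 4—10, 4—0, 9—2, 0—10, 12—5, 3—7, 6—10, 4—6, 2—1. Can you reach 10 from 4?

Yes

From 4 we can reach 0, 4, 6, 10, which includes 10.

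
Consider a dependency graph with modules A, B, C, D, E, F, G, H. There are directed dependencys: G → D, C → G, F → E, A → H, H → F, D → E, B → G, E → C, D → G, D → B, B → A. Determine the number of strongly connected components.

{A, B, C, D, E, F, G, H} are all mutually reachable — one SCC of size 8.
That gives 1 strongly connected component.

1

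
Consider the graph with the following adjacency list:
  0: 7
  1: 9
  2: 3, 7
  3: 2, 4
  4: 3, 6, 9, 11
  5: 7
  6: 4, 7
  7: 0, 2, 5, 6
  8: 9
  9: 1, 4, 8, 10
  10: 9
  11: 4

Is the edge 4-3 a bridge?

After removing 4-3, the path 4-6-7-2-3 still connects them, so the edge is not a bridge.

No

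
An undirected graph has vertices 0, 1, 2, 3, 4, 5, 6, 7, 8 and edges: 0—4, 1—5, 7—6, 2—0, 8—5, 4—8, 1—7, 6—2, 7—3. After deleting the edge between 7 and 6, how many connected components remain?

1

7 and 6 are still connected via 7-1-5-8-4-0-2-6, so the component count stays at 1.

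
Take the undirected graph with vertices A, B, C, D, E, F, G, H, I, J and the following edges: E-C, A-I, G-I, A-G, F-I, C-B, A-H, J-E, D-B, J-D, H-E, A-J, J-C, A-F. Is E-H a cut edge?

No

After removing E-H, the path E-J-A-H still connects them, so the edge is not a bridge.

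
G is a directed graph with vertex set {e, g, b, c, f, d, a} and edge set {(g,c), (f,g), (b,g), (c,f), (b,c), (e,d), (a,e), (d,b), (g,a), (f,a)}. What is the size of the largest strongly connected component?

{a, b, c, d, e, f, g} are all mutually reachable — one SCC of size 7.
The largest has 7 vertices.

7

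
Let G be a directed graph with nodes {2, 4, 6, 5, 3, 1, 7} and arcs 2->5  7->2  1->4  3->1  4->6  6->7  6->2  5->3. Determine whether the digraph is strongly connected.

Yes

From 7 we can reach every vertex (1, 2, 3, 4, 5, 6, 7), and every vertex can reach 7 (1, 2, 3, 4, 5, 6, 7). So the whole graph is one strongly connected component.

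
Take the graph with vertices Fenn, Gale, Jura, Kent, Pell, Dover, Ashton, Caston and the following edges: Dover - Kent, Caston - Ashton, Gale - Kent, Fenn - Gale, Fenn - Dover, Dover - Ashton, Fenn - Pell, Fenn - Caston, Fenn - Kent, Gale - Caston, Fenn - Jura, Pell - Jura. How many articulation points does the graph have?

1

Removing Fenn increases the component count from 1 to 2, so Fenn is a cut vertex.
By contrast removing Jura leaves 1 component; it is not a cut vertex. No other vertex is a cut vertex either.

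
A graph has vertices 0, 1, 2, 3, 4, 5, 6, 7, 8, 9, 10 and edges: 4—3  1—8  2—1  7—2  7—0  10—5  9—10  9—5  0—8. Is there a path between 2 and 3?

No

The component containing 2 is {0, 1, 2, 7, 8}, and 3 is not in it.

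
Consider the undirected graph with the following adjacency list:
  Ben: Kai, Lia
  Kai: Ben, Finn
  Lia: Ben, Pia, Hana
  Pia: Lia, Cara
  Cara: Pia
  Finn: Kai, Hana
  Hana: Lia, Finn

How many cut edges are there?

The edges on the cycle Kai-Ben-Lia-Hana-Finn-Kai are not bridges since each lies on that cycle.
But removing Pia-Cara disconnects Pia from Cara; removing Lia-Pia disconnects Lia from Pia — these are bridges.
That makes 2 bridges.

2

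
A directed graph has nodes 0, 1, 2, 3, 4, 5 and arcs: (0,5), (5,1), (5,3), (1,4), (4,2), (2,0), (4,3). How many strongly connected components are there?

2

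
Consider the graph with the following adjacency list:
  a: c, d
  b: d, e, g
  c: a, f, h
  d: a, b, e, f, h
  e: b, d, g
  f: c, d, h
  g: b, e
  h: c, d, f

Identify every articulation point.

d

Removing d increases the component count from 1 to 2, so d is a cut vertex.
By contrast removing e leaves 1 component; it is not a cut vertex. No other vertex is a cut vertex either.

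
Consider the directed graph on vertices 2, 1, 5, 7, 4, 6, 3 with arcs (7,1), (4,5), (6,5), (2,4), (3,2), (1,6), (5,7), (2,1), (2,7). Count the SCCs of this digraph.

4

{1, 5, 6, 7} are all mutually reachable — one SCC of size 4.
{3} is an SCC by itself.
{2} is an SCC by itself.
{4} is an SCC by itself.
That gives 4 strongly connected components.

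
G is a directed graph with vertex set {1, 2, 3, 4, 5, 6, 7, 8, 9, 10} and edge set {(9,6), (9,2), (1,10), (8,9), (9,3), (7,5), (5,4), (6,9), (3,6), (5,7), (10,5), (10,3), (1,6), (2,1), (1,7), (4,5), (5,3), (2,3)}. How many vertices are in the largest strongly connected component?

{1, 2, 3, 4, 5, 6, 7, 9, 10} are all mutually reachable — one SCC of size 9.
{8} is an SCC by itself.
The largest has 9 vertices.

9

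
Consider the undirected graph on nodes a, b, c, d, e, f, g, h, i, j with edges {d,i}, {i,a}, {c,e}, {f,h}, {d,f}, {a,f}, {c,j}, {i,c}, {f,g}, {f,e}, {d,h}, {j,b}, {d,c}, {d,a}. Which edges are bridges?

The edges on the cycle d-i-c-e-f-d are not bridges since each lies on that cycle.
But removing b-j disconnects b from j; removing g-f disconnects g from f; removing c-j disconnects c from j — these are bridges.

b-j, c-j, f-g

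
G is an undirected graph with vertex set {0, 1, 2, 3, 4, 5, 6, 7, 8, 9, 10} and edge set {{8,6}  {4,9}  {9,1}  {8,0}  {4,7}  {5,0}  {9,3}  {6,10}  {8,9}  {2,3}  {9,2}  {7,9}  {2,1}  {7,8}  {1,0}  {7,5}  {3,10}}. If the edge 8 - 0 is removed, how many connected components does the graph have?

8 and 0 are still connected via 8-7-5-0, so the component count stays at 1.

1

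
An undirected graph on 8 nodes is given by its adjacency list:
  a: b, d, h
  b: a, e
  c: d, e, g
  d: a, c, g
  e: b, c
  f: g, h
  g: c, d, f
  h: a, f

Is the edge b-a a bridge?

No

After removing b-a, the path b-e-c-d-a still connects them, so the edge is not a bridge.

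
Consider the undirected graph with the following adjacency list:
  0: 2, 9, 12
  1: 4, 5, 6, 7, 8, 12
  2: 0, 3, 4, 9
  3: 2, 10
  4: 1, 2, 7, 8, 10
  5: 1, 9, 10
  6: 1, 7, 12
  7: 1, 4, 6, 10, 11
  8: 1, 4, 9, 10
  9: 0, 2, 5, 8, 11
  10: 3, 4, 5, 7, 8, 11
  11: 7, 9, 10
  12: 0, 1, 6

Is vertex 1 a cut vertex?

No

Deleting 1 leaves 1 component (was 1) (its neighbors 4, 5, 6, 7, 8, 12 remain connected to each other), so 1 is not a cut vertex.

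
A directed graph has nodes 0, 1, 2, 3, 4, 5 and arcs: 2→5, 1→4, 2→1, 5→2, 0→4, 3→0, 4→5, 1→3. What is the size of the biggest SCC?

{0, 1, 2, 3, 4, 5} are all mutually reachable — one SCC of size 6.
The largest has 6 vertices.

6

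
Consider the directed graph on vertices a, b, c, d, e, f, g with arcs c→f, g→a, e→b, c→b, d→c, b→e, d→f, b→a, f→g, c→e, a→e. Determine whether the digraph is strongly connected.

There is no directed path from c to d, so the graph is not strongly connected.

No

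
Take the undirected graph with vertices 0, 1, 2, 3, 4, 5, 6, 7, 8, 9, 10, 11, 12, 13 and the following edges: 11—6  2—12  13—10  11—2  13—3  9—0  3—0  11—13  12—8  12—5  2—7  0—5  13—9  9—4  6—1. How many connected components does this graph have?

Starting from 0 we can reach 0, 1, 2, 3, 4, 5, 6, 7, 8, 9, 10, 11, 12, 13. That is one component of size 14.
Total: 1 component.

1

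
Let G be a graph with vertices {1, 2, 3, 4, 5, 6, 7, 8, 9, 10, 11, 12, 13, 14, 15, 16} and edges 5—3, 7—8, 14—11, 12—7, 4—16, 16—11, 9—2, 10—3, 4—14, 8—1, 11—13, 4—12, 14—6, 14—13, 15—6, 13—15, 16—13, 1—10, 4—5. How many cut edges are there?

1

The edges on the cycle 16-11-13-16 are not bridges since each lies on that cycle.
But removing 9—2 disconnects 9 from 2 — this is a bridge.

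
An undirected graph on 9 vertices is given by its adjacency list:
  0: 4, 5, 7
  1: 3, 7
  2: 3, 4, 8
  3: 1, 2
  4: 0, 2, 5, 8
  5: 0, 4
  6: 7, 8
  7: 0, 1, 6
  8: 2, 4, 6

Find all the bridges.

The edges on the cycle 0-4-2-3-1-7-0 are not bridges since each lies on that cycle.
Every edge lies on some cycle, so there are no bridges.

none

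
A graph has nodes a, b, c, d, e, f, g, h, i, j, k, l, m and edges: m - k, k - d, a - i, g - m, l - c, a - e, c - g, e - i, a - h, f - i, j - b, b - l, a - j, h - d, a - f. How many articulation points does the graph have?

Removing a increases the component count from 1 to 2, so a is a cut vertex.
By contrast removing f leaves 1 component; it is not a cut vertex. No other vertex is a cut vertex either.

1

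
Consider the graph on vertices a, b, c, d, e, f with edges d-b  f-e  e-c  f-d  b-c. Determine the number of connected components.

2

a is isolated — a component by itself.
Starting from b we can reach b, c, d, e, f. That is one component of size 5.
Total: 2 components.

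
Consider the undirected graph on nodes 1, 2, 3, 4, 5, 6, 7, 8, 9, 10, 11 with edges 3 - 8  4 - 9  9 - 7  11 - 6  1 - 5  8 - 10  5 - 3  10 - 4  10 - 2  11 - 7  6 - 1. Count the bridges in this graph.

1

The edges on the cycle 11-6-1-5-3-8-10-4-9-7-11 are not bridges since each lies on that cycle.
But removing 2 - 10 disconnects 2 from 10 — this is a bridge.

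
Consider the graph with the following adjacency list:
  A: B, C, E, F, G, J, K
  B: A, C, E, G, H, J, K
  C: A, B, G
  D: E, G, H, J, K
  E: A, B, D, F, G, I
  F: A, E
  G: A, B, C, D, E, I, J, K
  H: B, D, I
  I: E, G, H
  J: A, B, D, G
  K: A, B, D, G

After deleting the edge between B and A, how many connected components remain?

B and A are still connected via B-G-A, so the component count stays at 1.

1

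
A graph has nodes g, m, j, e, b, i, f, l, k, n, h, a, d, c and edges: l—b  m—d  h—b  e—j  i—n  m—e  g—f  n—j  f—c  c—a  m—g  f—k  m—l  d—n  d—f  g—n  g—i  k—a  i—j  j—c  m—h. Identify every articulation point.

Removing m increases the component count from 1 to 2, so m is a cut vertex.
By contrast removing e leaves 1 component; it is not a cut vertex. No other vertex is a cut vertex either.

m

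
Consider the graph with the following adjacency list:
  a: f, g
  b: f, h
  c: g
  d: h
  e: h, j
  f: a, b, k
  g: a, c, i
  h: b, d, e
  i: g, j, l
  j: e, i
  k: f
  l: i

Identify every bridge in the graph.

The edges on the cycle g-a-f-b-h-e-j-i-g are not bridges since each lies on that cycle.
But removing l-i disconnects l from i; removing k-f disconnects k from f; removing d-h disconnects d from h; removing g-c disconnects g from c — these are bridges.

c-g, d-h, f-k, i-l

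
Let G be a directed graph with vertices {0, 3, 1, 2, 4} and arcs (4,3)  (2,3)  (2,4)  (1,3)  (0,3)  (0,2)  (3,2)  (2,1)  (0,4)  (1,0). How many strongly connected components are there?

{0, 1, 2, 3, 4} are all mutually reachable — one SCC of size 5.
That gives 1 strongly connected component.

1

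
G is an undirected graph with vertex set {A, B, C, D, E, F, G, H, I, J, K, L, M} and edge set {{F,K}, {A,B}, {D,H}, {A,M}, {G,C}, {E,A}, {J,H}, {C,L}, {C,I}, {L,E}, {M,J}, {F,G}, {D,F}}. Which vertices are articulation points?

Removing A increases the component count from 1 to 2, so A is a cut vertex.
Removing C increases the component count from 1 to 2, so C is a cut vertex.
Removing F increases the component count from 1 to 2, so F is a cut vertex.
By contrast removing E leaves 1 component; it is not a cut vertex. No other vertex is a cut vertex either.

A, C, F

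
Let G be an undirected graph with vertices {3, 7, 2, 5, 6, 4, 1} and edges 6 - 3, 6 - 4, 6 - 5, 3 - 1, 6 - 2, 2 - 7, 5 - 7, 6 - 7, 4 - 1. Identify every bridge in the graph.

none

The edges on the cycle 6-2-7-6 are not bridges since each lies on that cycle.
Every edge lies on some cycle, so there are no bridges.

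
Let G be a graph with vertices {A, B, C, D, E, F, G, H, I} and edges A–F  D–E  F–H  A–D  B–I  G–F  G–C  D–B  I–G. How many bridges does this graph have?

3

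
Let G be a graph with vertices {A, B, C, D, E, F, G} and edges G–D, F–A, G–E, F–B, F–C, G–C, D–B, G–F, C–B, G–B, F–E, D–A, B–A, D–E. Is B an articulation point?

No

Deleting B leaves 1 component (was 1) (its neighbors A, C, D, F, G remain connected to each other), so B is not a cut vertex.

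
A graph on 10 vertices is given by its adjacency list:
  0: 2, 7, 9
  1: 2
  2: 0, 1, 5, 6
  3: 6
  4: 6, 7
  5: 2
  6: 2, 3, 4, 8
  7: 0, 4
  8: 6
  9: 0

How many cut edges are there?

The edges on the cycle 2-0-7-4-6-2 are not bridges since each lies on that cycle.
But removing 6-3 disconnects 6 from 3; removing 0-9 disconnects 0 from 9; removing 8-6 disconnects 8 from 6; removing 2-5 disconnects 2 from 5 — these are bridges.
In total 5 edges are bridges.

5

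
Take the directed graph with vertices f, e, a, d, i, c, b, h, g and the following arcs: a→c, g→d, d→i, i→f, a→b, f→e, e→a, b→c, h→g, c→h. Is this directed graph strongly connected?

From f we can reach every vertex (a, b, c, d, e, f, g, h, i), and every vertex can reach f (a, b, c, d, e, f, g, h, i). So the whole graph is one strongly connected component.

Yes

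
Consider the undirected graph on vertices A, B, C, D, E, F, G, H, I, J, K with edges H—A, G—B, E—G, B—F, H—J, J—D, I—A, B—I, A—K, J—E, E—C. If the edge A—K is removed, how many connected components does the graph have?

2

Before removal there is 1 component.
A—K is a bridge — removing it separates A's side from K's side.
After removal: 2 components.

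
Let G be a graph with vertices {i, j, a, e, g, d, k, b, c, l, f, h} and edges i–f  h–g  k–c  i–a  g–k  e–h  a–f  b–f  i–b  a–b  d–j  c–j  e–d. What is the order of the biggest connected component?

7

l is isolated — a component by itself.
Starting from a we can reach a, b, f, i. That is one component of size 4.
Starting from c we can reach c, d, e, g, h, j, k. That is one component of size 7.
The largest has 7 vertices.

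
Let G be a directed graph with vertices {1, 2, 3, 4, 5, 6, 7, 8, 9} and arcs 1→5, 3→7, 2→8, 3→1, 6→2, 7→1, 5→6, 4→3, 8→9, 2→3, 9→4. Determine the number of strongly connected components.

{1, 2, 3, 4, 5, 6, 7, 8, 9} are all mutually reachable — one SCC of size 9.
That gives 1 strongly connected component.

1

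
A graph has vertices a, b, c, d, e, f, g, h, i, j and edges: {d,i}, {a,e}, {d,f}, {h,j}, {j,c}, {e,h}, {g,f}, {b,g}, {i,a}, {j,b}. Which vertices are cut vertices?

Removing j increases the component count from 1 to 2, so j is a cut vertex.
By contrast removing e leaves 1 component; it is not a cut vertex. No other vertex is a cut vertex either.

j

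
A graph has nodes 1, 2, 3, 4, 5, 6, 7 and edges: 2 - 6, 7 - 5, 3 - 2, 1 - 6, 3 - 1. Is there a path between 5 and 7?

Yes

From 5 we can reach 5, 7, which includes 7.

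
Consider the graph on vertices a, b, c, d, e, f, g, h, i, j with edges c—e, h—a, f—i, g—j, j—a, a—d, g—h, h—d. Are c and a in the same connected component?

No

The component containing c is {c, e}, and a is not in it.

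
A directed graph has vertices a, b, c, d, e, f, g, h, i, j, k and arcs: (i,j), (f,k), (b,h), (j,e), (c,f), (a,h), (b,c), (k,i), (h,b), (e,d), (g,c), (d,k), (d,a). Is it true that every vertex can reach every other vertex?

There is no directed path from i to g, so the graph is not strongly connected.

No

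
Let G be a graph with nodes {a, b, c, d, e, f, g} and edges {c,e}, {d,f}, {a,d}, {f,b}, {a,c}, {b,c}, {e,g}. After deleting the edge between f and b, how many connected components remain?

f and b are still connected via f-d-a-c-b, so the component count stays at 1.

1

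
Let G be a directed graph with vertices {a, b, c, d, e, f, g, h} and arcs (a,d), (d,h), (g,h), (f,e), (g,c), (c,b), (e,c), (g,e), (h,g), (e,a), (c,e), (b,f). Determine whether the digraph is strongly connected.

Yes

From f we can reach every vertex (a, b, c, d, e, f, g, h), and every vertex can reach f (a, b, c, d, e, f, g, h). So the whole graph is one strongly connected component.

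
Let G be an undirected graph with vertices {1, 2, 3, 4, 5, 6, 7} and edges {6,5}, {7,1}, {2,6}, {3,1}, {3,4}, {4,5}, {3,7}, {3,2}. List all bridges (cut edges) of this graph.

The edges on the cycle 3-7-1-3 are not bridges since each lies on that cycle.
Every edge lies on some cycle, so there are no bridges.

none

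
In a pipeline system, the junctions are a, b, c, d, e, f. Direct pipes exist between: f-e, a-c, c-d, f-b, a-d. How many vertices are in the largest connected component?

Starting from a we can reach a, c, d. That is one component of size 3.
Starting from b we can reach b, e, f. That is one component of size 3.
The largest has 3 vertices.

3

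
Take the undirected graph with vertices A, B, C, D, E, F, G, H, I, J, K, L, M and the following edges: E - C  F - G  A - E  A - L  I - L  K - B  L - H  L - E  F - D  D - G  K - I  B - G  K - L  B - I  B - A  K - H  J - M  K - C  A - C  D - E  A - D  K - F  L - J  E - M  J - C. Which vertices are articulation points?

Removing J, for instance, still leaves 1 component. No single vertex removal increases the component count — the graph has no articulation points.

none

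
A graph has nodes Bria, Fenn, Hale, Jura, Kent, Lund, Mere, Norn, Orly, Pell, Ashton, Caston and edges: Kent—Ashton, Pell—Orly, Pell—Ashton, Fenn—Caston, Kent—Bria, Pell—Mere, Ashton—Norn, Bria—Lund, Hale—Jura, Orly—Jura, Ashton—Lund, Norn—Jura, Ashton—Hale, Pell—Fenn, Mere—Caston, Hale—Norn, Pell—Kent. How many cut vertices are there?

Removing Pell increases the component count from 1 to 2, so Pell is a cut vertex.
By contrast removing Kent leaves 1 component; it is not a cut vertex. No other vertex is a cut vertex either.

1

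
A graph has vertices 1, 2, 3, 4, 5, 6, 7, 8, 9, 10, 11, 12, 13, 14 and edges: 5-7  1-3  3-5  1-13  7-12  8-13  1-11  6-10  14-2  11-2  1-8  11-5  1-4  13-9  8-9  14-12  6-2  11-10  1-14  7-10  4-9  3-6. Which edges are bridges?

none

The edges on the cycle 1-8-13-1 are not bridges since each lies on that cycle.
Every edge lies on some cycle, so there are no bridges.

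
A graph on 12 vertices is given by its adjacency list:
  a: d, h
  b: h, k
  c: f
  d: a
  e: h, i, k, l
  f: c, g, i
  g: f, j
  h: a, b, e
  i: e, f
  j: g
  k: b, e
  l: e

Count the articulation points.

6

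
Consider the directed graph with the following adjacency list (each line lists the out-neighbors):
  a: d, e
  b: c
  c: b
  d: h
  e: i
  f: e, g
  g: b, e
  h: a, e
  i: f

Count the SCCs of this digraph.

{e, f, g, i} are all mutually reachable — one SCC of size 4.
{a, d, h} are all mutually reachable — one SCC of size 3.
{b, c} are all mutually reachable — one SCC of size 2.
That gives 3 strongly connected components.

3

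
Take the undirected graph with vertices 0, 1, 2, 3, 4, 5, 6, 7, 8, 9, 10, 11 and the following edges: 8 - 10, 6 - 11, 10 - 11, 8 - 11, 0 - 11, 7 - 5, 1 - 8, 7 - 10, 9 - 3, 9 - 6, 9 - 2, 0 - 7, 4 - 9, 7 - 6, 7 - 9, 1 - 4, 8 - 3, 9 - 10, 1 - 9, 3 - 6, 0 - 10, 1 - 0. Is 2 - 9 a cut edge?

Removing 2 - 9 leaves no path between 2 and 9: the component count goes from 1 to 2. So it is a bridge.

Yes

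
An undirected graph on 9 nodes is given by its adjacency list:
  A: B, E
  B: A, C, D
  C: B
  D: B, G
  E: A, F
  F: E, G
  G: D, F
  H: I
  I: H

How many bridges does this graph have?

2

The edges on the cycle E-F-G-D-B-A-E are not bridges since each lies on that cycle.
But removing B-C disconnects B from C; removing I-H disconnects I from H — these are bridges.
That makes 2 bridges.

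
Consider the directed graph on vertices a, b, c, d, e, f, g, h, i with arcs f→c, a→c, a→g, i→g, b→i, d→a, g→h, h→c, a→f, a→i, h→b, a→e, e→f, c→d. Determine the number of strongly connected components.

1

{a, b, c, d, e, f, g, h, i} are all mutually reachable — one SCC of size 9.
That gives 1 strongly connected component.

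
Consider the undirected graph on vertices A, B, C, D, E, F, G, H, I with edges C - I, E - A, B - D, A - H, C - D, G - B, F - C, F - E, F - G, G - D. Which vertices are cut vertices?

A, C, E, F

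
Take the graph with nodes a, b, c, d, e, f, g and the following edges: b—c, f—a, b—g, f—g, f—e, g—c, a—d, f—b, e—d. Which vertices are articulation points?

f

Removing f increases the component count from 1 to 2, so f is a cut vertex.
By contrast removing a leaves 1 component; it is not a cut vertex. No other vertex is a cut vertex either.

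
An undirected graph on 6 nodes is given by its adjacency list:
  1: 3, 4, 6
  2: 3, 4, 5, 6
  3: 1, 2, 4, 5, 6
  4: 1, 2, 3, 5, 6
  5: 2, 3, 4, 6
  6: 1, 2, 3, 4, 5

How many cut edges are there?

0

The edges on the cycle 4-6-2-4 are not bridges since each lies on that cycle.
Every edge lies on some cycle, so there are no bridges.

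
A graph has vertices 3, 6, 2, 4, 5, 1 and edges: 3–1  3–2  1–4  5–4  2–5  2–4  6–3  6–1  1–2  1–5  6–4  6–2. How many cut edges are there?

0

The edges on the cycle 6-3-1-6 are not bridges since each lies on that cycle.
Every edge lies on some cycle, so there are no bridges.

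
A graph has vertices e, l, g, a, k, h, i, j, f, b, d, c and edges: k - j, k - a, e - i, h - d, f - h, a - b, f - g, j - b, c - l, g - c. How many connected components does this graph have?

Starting from e we can reach e, i. That is one component of size 2.
Starting from a we can reach a, b, j, k. That is one component of size 4.
Starting from c we can reach c, d, f, g, h, l. That is one component of size 6.
Total: 3 components.

3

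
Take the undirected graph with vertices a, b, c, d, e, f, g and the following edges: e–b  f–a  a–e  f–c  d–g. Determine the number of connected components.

2

Starting from d we can reach d, g. That is one component of size 2.
Starting from a we can reach a, b, c, e, f. That is one component of size 5.
Total: 2 components.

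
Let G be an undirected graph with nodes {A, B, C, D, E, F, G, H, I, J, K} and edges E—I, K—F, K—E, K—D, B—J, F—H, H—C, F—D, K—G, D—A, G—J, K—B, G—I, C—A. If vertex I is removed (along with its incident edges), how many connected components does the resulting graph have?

With I gone, the remaining components are: {A, B, C, D, E, F, G, H, J, K}.
That is 1 component.

1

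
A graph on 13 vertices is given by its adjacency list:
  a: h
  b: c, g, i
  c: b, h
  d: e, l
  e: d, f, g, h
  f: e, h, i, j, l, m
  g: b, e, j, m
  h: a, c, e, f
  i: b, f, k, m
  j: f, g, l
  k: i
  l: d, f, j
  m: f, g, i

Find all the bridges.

The edges on the cycle g-e-h-c-b-i-f-j-g are not bridges since each lies on that cycle.
But removing i-k disconnects i from k; removing a-h disconnects a from h — these are bridges.

a-h, i-k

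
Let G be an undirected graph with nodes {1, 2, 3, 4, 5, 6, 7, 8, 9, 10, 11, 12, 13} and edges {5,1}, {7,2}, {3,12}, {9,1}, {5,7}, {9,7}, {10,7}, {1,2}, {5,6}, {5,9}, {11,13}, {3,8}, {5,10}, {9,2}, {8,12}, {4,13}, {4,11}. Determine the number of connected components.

3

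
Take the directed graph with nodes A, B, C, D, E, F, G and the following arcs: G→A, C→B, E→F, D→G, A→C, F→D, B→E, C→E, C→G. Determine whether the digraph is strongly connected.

From E we can reach every vertex (A, B, C, D, E, F, G), and every vertex can reach E (A, B, C, D, E, F, G). So the whole graph is one strongly connected component.

Yes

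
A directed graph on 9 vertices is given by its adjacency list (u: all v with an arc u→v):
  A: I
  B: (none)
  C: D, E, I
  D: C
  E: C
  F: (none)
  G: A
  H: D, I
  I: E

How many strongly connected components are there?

{C, D, E, I} are all mutually reachable — one SCC of size 4.
{G} is an SCC by itself.
{A} is an SCC by itself.
{H} is an SCC by itself.
{F} is an SCC by itself.
(and 1 more singleton SCC)
That gives 6 strongly connected components.

6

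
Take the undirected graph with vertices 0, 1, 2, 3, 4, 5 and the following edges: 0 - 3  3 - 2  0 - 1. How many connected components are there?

3

5 is isolated — a component by itself.
4 is isolated — a component by itself.
Starting from 0 we can reach 0, 1, 2, 3. That is one component of size 4.
Total: 3 components.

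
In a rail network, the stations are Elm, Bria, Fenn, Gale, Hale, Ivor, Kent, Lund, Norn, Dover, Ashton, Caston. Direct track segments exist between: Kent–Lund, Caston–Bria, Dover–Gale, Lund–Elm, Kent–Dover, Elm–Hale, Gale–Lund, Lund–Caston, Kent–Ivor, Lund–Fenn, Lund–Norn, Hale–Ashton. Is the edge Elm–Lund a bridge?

Yes

Removing Elm–Lund leaves no path between Elm and Lund: the component count goes from 1 to 2. So it is a bridge.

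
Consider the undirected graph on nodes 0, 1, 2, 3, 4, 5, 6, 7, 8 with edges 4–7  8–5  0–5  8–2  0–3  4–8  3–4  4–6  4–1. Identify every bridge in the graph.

1-4, 2-8, 4-6, 4-7

The edges on the cycle 0-3-4-8-5-0 are not bridges since each lies on that cycle.
But removing 7–4 disconnects 7 from 4; removing 4–6 disconnects 4 from 6; removing 8–2 disconnects 8 from 2; removing 4–1 disconnects 4 from 1 — these are bridges.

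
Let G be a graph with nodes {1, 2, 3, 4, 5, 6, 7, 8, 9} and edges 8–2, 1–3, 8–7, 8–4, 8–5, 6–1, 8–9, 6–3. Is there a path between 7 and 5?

Yes

From 7 we can reach 2, 4, 5, 7, 8, 9, which includes 5.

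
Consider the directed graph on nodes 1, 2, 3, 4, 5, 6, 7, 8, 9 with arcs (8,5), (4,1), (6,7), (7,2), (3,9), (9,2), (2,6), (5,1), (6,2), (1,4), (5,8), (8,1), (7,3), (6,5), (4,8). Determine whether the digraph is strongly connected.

No

There is no directed path from 8 to 7, so the graph is not strongly connected.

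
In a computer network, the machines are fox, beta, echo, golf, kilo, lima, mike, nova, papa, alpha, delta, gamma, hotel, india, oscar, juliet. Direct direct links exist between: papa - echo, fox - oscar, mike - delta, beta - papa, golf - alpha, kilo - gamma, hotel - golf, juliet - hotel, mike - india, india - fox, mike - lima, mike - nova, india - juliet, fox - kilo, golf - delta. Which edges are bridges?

The edges on the cycle mike-india-juliet-hotel-golf-delta-mike are not bridges since each lies on that cycle.
But removing gamma - kilo disconnects gamma from kilo; removing mike - nova disconnects mike from nova; removing beta - papa disconnects beta from papa; removing fox - kilo disconnects fox from kilo — these are bridges.
In total 9 edges are bridges.

alpha-golf, beta-papa, echo-papa, fox-india, fox-kilo, fox-oscar, gamma-kilo, lima-mike, mike-nova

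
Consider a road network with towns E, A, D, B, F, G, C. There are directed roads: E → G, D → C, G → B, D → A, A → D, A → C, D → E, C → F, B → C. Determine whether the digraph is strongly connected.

No

There is no directed path from E to D, so the graph is not strongly connected.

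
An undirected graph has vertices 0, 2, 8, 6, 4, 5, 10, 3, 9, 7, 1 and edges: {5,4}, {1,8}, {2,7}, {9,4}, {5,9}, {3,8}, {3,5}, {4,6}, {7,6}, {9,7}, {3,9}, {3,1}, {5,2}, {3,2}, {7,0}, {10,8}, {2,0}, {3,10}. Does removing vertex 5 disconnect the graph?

No

Deleting 5 leaves 1 component (was 1) (its neighbors 2, 3, 4, 9 remain connected to each other), so 5 is not a cut vertex.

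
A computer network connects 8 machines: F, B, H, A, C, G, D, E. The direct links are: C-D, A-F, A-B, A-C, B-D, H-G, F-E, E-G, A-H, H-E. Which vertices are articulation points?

Removing A increases the component count from 1 to 2, so A is a cut vertex.
By contrast removing H leaves 1 component; it is not a cut vertex. No other vertex is a cut vertex either.

A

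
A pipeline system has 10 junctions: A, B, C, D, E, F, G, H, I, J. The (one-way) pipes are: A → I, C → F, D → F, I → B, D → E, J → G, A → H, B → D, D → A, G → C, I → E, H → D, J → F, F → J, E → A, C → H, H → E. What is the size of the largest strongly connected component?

{A, B, C, D, E, F, G, H, I, J} are all mutually reachable — one SCC of size 10.
The largest has 10 vertices.

10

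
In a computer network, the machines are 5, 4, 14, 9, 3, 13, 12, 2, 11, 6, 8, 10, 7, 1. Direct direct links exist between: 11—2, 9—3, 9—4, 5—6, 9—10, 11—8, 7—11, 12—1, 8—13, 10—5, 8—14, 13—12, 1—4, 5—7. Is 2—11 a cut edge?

Removing 2—11 leaves no path between 2 and 11: the component count goes from 1 to 2. So it is a bridge.

Yes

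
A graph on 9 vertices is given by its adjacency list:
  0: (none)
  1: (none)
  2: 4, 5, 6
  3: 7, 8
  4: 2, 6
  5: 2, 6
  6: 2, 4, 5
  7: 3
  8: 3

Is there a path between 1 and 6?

No

The component containing 1 is {1}, and 6 is not in it.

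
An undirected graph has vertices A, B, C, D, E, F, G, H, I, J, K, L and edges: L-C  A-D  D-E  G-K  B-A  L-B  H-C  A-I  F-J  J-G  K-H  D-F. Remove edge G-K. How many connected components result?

G and K are still connected via G-J-F-D-A-B-L-C-H-K, so the component count stays at 1.

1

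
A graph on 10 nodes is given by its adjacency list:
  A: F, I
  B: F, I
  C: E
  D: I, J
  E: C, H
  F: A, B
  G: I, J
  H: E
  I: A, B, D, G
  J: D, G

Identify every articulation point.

Removing E increases the component count from 2 to 3, so E is a cut vertex.
Removing I increases the component count from 2 to 3, so I is a cut vertex.
By contrast removing J leaves 2 components; it is not a cut vertex. No other vertex is a cut vertex either.

E, I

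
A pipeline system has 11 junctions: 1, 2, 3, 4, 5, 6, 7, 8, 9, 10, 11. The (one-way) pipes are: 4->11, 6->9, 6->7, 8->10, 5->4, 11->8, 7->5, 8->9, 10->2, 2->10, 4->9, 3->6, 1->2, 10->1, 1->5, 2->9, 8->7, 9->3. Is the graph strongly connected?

Yes

From 1 we can reach every vertex (1, 2, 3, 4, 5, 6, 7, 8, 9, 10, 11), and every vertex can reach 1 (1, 2, 3, 4, 5, 6, 7, 8, 9, 10, 11). So the whole graph is one strongly connected component.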